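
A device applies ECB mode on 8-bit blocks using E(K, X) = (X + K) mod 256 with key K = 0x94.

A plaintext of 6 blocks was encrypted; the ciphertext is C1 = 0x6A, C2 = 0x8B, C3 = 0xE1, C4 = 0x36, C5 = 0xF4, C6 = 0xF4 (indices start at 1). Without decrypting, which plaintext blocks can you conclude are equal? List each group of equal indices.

P5 = P6

ECB encrypts each block independently with the same key, so equal ciphertext blocks imply equal plaintext blocks.
C5 = C6 = 0xF4, so P5 = P6.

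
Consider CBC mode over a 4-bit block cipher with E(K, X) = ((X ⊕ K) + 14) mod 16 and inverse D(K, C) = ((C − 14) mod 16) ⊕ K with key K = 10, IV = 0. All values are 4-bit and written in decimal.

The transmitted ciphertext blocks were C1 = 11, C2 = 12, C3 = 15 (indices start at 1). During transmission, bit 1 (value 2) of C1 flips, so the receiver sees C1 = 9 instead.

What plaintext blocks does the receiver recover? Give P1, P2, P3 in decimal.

P1 = 1, P2 = 13, P3 = 7

CBC decryption: P_i = D(K, C_i) ⊕ C_{i−1}, with C_{0} = IV.
Only C1 changed, to 9. In CBC, a change in C_i garbles P_i and flips the same bit in P_{i+1}. Decrypting the received ciphertext:
P1: D(K, 9) = 1; 1 ⊕ 0 = 1.
P2: D(K, 12) = 4; 4 ⊕ 9 = 13.
P3: D(K, 15) = 11; 11 ⊕ 12 = 7.
Blocks that differ from the original plaintext: P1, P2.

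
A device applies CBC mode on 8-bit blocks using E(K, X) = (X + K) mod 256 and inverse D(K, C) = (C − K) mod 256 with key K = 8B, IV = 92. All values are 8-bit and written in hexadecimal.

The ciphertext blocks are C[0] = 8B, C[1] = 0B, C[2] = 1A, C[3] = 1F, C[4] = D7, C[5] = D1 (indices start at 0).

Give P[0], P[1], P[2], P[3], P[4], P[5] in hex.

P[0] = 92, P[1] = 0B, P[2] = 84, P[3] = 8E, P[4] = 53, P[5] = 91

CBC decryption: P_i = D(K, C_i) ⊕ C_{i−1}, with C_{−1} = IV.
P[0]: D(K, 8B) = 00; 00 ⊕ 92 = 92.
P[1]: D(K, 0B) = 80; 80 ⊕ 8B = 0B.
P[2]: D(K, 1A) = 8F; 8F ⊕ 0B = 84.
P[3]: D(K, 1F) = 94; 94 ⊕ 1A = 8E.
P[4]: D(K, D7) = 4C; 4C ⊕ 1F = 53.
P[5]: D(K, D1) = 46; 46 ⊕ D7 = 91.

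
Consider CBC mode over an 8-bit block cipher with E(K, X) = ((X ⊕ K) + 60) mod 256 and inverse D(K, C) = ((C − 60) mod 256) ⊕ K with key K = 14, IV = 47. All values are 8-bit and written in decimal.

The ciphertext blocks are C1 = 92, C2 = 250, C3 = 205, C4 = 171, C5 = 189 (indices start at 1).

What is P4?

CBC decryption: P_i = D(K, C_i) ⊕ C_{i−1}, with C_{0} = IV.
P4: D(K, 171) = 97; 97 ⊕ 205 = 172.

P4 = 172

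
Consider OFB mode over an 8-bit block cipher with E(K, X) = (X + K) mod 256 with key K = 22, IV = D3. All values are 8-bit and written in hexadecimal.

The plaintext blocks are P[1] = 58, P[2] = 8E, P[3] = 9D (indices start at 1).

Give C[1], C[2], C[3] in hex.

C[1] = AD, C[2] = 99, C[3] = A4

OFB encryption: S_i = E(K, S_{i−1}) with S_{0} = IV; C_i = P_i ⊕ S_i.
C[1]: S = E(K, D3) = F5; 58 ⊕ F5 = AD.
C[2]: S = E(K, F5) = 17; 8E ⊕ 17 = 99.
C[3]: S = E(K, 17) = 39; 9D ⊕ 39 = A4.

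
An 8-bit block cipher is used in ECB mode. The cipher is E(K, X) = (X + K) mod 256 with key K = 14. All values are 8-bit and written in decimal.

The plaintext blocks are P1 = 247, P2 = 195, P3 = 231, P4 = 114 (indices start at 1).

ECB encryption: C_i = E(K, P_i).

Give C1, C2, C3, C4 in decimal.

C1: E(K, 247) = 5.
C2: E(K, 195) = 209.
C3: E(K, 231) = 245.
C4: E(K, 114) = 128.

C1 = 5, C2 = 209, C3 = 245, C4 = 128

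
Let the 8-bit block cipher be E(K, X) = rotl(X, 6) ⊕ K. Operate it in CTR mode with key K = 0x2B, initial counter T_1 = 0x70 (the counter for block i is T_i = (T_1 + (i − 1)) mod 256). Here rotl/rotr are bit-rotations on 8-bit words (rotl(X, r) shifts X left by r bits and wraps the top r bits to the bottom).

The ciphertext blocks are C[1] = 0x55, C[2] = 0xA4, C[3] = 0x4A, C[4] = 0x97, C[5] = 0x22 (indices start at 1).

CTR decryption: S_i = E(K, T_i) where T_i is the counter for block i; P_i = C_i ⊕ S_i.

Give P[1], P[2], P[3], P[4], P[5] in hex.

P[1] = 0x62, P[2] = 0xD3, P[3] = 0xFD, P[4] = 0x60, P[5] = 0x14

P[1]: T = 0x70, S = E(K, T) = 0x37; 0x55 ⊕ 0x37 = 0x62.
P[2]: T = 0x71, S = E(K, T) = 0x77; 0xA4 ⊕ 0x77 = 0xD3.
P[3]: T = 0x72, S = E(K, T) = 0xB7; 0x4A ⊕ 0xB7 = 0xFD.
P[4]: T = 0x73, S = E(K, T) = 0xF7; 0x97 ⊕ 0xF7 = 0x60.
P[5]: T = 0x74, S = E(K, T) = 0x36; 0x22 ⊕ 0x36 = 0x14.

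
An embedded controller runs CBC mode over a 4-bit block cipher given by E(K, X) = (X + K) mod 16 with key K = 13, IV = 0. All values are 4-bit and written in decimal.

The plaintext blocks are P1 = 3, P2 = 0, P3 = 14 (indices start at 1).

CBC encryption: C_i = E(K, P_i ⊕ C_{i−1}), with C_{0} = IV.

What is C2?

C1: P1 ⊕ 0 = 3; E(K, 3) = 0.
C2: P2 ⊕ 0 = 0; E(K, 0) = 13.

C2 = 13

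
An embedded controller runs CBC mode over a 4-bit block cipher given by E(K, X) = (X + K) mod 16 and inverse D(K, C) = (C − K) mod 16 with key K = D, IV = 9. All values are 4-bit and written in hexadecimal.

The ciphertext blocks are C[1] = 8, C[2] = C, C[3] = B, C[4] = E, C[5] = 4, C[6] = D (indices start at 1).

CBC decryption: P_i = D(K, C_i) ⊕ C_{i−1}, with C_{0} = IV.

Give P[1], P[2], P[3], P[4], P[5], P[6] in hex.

P[1] = 2, P[2] = 7, P[3] = 2, P[4] = A, P[5] = 9, P[6] = 4

P[1]: D(K, 8) = B; B ⊕ 9 = 2.
P[2]: D(K, C) = F; F ⊕ 8 = 7.
P[3]: D(K, B) = E; E ⊕ C = 2.
P[4]: D(K, E) = 1; 1 ⊕ B = A.
P[5]: D(K, 4) = 7; 7 ⊕ E = 9.
P[6]: D(K, D) = 0; 0 ⊕ 4 = 4.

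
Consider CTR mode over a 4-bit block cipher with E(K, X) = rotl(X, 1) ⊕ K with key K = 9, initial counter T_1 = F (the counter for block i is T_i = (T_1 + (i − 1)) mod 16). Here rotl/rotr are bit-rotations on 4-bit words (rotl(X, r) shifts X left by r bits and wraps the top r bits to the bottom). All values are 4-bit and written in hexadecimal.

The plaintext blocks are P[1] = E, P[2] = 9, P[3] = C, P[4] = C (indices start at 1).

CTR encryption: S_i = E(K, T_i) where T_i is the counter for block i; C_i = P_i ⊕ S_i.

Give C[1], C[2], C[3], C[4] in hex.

C[1] = 8, C[2] = 0, C[3] = 7, C[4] = 1

C[1]: T = F, S = E(K, T) = 6; E ⊕ 6 = 8.
C[2]: T = 0, S = E(K, T) = 9; 9 ⊕ 9 = 0.
C[3]: T = 1, S = E(K, T) = B; C ⊕ B = 7.
C[4]: T = 2, S = E(K, T) = D; C ⊕ D = 1.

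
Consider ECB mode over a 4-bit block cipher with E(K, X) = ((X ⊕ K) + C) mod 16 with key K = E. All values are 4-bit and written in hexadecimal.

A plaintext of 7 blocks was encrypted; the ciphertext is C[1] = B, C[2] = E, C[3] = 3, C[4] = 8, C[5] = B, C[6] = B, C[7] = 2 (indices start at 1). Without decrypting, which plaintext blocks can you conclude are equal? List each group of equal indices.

P[1] = P[5] = P[6]

ECB encrypts each block independently with the same key, so equal ciphertext blocks imply equal plaintext blocks.
C[1] = C[5] = C[6] = B, so P[1] = P[5] = P[6].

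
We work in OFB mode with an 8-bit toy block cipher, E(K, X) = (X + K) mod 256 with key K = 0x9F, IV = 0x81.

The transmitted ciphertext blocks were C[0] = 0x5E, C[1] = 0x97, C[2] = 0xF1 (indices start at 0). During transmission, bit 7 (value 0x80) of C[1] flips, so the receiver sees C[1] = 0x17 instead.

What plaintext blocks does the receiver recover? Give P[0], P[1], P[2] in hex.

OFB decryption: S_i = E(K, S_{i−1}) with S_{−1} = IV; P_i = C_i ⊕ S_i.
Only C[1] changed, to 0x17. In OFB, a change in C_i flips the same bit in P_i only; the keystream is unaffected. Decrypting the received ciphertext:
P[0]: S = E(K, 0x81) = 0x20; 0x5E ⊕ 0x20 = 0x7E.
P[1]: S = E(K, 0x20) = 0xBF; 0x17 ⊕ 0xBF = 0xA8.
P[2]: S = E(K, 0xBF) = 0x5E; 0xF1 ⊕ 0x5E = 0xAF.
Blocks that differ from the original plaintext: P[1].

P[0] = 0x7E, P[1] = 0xA8, P[2] = 0xAF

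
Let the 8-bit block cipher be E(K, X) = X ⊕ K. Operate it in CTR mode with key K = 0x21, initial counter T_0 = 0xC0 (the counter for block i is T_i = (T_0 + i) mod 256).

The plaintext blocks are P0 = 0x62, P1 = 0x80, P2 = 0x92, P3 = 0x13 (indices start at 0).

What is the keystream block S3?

CTR encryption: S_i = E(K, T_i) where T_i is the counter for block i; C_i = P_i ⊕ S_i.
C0: T = 0xC0, S = E(K, T) = 0xE1; 0x62 ⊕ 0xE1 = 0x83.
C1: T = 0xC1, S = E(K, T) = 0xE0; 0x80 ⊕ 0xE0 = 0x60.
C2: T = 0xC2, S = E(K, T) = 0xE3; 0x92 ⊕ 0xE3 = 0x71.
C3: T = 0xC3, S = E(K, T) = 0xE2; 0x13 ⊕ 0xE2 = 0xF1.
So S3 = 0xE2.

0xE2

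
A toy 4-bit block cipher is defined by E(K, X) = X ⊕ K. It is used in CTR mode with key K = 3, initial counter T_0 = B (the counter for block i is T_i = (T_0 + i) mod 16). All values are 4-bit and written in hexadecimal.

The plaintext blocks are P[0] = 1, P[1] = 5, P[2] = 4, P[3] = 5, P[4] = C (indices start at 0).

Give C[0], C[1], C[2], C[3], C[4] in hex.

CTR encryption: S_i = E(K, T_i) where T_i is the counter for block i; C_i = P_i ⊕ S_i.
C[0]: T = B, S = E(K, T) = 8; 1 ⊕ 8 = 9.
C[1]: T = C, S = E(K, T) = F; 5 ⊕ F = A.
C[2]: T = D, S = E(K, T) = E; 4 ⊕ E = A.
C[3]: T = E, S = E(K, T) = D; 5 ⊕ D = 8.
C[4]: T = F, S = E(K, T) = C; C ⊕ C = 0.

C[0] = 9, C[1] = A, C[2] = A, C[3] = 8, C[4] = 0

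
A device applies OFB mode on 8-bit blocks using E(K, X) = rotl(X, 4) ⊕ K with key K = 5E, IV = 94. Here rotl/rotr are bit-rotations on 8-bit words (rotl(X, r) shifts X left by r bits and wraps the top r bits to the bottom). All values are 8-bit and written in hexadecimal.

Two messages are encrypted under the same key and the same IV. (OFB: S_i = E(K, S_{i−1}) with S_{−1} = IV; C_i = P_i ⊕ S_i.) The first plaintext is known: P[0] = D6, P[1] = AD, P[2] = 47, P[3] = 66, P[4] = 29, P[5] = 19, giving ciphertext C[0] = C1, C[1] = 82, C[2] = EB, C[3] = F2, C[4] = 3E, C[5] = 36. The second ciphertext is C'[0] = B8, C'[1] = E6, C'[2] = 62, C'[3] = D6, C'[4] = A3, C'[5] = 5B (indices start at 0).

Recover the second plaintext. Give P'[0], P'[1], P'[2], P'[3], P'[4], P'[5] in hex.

In OFB with a reused IV, both messages share the same keystream S_i, so C_i ⊕ C'_i = P_i ⊕ P'_i and thus P'_i = P_i ⊕ C_i ⊕ C'_i.
P'[0]: D6 ⊕ C1 ⊕ B8 = AF.
P'[1]: AD ⊕ 82 ⊕ E6 = C9.
P'[2]: 47 ⊕ EB ⊕ 62 = CE.
P'[3]: 66 ⊕ F2 ⊕ D6 = 42.
P'[4]: 29 ⊕ 3E ⊕ A3 = B4.
P'[5]: 19 ⊕ 36 ⊕ 5B = 74.

P'[0] = AF, P'[1] = C9, P'[2] = CE, P'[3] = 42, P'[4] = B4, P'[5] = 74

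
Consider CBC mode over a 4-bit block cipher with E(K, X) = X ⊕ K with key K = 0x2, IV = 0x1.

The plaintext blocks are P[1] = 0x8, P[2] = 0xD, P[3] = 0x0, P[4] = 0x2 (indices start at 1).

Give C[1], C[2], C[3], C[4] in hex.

C[1] = 0xB, C[2] = 0x4, C[3] = 0x6, C[4] = 0x6

CBC encryption: C_i = E(K, P_i ⊕ C_{i−1}), with C_{0} = IV.
C[1]: P[1] ⊕ 0x1 = 0x9; E(K, 0x9) = 0xB.
C[2]: P[2] ⊕ 0xB = 0x6; E(K, 0x6) = 0x4.
C[3]: P[3] ⊕ 0x4 = 0x4; E(K, 0x4) = 0x6.
C[4]: P[4] ⊕ 0x6 = 0x4; E(K, 0x4) = 0x6.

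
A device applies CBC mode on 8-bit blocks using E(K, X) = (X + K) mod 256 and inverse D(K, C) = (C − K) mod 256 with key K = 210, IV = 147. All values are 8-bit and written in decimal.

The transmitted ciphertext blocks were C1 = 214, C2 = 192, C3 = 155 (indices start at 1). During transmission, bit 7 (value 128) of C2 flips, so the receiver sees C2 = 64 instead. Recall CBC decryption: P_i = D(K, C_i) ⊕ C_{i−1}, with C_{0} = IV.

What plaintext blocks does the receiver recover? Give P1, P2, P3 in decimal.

Only C2 changed, to 64. In CBC, a change in C_i garbles P_i and flips the same bit in P_{i+1}. Decrypting the received ciphertext:
P1: D(K, 214) = 4; 4 ⊕ 147 = 151.
P2: D(K, 64) = 110; 110 ⊕ 214 = 184.
P3: D(K, 155) = 201; 201 ⊕ 64 = 137.
Blocks that differ from the original plaintext: P2, P3.

P1 = 151, P2 = 184, P3 = 137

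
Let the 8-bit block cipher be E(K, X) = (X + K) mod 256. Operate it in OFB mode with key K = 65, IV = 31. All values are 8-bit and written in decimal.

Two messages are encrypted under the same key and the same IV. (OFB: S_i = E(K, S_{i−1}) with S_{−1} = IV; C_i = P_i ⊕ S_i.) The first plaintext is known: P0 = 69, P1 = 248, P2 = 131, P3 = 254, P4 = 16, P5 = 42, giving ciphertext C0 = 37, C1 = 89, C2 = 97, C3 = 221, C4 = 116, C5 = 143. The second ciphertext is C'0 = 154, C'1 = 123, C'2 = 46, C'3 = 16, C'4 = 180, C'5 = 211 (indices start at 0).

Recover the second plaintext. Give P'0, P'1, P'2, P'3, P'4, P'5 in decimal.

In OFB with a reused IV, both messages share the same keystream S_i, so C_i ⊕ C'_i = P_i ⊕ P'_i and thus P'_i = P_i ⊕ C_i ⊕ C'_i.
P'0: 69 ⊕ 37 ⊕ 154 = 250.
P'1: 248 ⊕ 89 ⊕ 123 = 218.
P'2: 131 ⊕ 97 ⊕ 46 = 204.
P'3: 254 ⊕ 221 ⊕ 16 = 51.
P'4: 16 ⊕ 116 ⊕ 180 = 208.
P'5: 42 ⊕ 143 ⊕ 211 = 118.

P'0 = 250, P'1 = 218, P'2 = 204, P'3 = 51, P'4 = 208, P'5 = 118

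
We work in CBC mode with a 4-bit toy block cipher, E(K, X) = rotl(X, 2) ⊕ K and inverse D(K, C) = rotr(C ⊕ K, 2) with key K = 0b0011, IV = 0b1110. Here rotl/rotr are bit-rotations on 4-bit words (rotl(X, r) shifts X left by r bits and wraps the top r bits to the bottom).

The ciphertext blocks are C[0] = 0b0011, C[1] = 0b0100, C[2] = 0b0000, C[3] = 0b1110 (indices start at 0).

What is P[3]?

CBC decryption: P_i = D(K, C_i) ⊕ C_{i−1}, with C_{−1} = IV.
P[3]: D(K, 0b1110) = 0b0111; 0b0111 ⊕ 0b0000 = 0b0111.

P[3] = 0b0111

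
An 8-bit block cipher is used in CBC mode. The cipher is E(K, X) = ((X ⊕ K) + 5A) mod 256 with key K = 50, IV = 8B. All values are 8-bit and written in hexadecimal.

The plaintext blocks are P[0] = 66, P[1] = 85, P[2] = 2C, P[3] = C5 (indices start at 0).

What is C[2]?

CBC encryption: C_i = E(K, P_i ⊕ C_{i−1}), with C_{−1} = IV.
C[0]: P[0] ⊕ 8B = ED; E(K, ED) = 17.
C[1]: P[1] ⊕ 17 = 92; E(K, 92) = 1C.
C[2]: P[2] ⊕ 1C = 30; E(K, 30) = BA.

C[2] = BA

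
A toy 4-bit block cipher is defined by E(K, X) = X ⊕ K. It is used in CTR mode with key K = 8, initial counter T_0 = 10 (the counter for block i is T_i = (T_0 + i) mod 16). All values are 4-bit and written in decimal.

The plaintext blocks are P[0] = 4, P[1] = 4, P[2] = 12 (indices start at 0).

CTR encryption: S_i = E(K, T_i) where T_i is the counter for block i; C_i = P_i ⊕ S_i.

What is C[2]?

C[0]: T = 10, S = E(K, T) = 2; 4 ⊕ 2 = 6.
C[1]: T = 11, S = E(K, T) = 3; 4 ⊕ 3 = 7.
C[2]: T = 12, S = E(K, T) = 4; 12 ⊕ 4 = 8.

C[2] = 8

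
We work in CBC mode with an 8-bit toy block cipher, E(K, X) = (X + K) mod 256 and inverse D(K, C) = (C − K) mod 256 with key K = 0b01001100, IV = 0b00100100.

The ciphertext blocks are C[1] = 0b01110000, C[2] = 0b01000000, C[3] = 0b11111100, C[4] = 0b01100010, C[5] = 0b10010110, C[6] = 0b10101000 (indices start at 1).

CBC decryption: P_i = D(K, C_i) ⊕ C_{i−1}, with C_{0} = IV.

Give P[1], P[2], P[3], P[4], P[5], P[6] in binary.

P[1] = 0b00000000, P[2] = 0b10000100, P[3] = 0b11110000, P[4] = 0b11101010, P[5] = 0b00101000, P[6] = 0b11001010

P[1]: D(K, 0b01110000) = 0b00100100; 0b00100100 ⊕ 0b00100100 = 0b00000000.
P[2]: D(K, 0b01000000) = 0b11110100; 0b11110100 ⊕ 0b01110000 = 0b10000100.
P[3]: D(K, 0b11111100) = 0b10110000; 0b10110000 ⊕ 0b01000000 = 0b11110000.
P[4]: D(K, 0b01100010) = 0b00010110; 0b00010110 ⊕ 0b11111100 = 0b11101010.
P[5]: D(K, 0b10010110) = 0b01001010; 0b01001010 ⊕ 0b01100010 = 0b00101000.
P[6]: D(K, 0b10101000) = 0b01011100; 0b01011100 ⊕ 0b10010110 = 0b11001010.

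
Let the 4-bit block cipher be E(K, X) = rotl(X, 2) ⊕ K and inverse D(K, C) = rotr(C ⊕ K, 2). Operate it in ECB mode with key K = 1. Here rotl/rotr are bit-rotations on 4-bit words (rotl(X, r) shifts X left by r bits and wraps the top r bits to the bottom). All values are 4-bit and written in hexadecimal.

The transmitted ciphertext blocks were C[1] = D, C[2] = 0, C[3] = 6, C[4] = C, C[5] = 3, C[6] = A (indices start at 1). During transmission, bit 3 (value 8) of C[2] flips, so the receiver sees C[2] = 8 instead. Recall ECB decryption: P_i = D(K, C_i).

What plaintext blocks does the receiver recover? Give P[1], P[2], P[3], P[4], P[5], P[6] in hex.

Only C[2] changed, to 8. In ECB, a change in C_i affects only P_i. Decrypting the received ciphertext:
P[1]: D(K, D) = 3.
P[2]: D(K, 8) = 6.
P[3]: D(K, 6) = D.
P[4]: D(K, C) = 7.
P[5]: D(K, 3) = 8.
P[6]: D(K, A) = E.
Blocks that differ from the original plaintext: P[2].

P[1] = 3, P[2] = 6, P[3] = D, P[4] = 7, P[5] = 8, P[6] = E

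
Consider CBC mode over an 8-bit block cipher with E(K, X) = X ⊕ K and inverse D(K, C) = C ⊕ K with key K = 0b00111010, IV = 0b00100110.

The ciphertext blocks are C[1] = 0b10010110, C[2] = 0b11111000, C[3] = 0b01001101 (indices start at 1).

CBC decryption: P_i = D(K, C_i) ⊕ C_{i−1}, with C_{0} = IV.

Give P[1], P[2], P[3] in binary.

P[1]: D(K, 0b10010110) = 0b10101100; 0b10101100 ⊕ 0b00100110 = 0b10001010.
P[2]: D(K, 0b11111000) = 0b11000010; 0b11000010 ⊕ 0b10010110 = 0b01010100.
P[3]: D(K, 0b01001101) = 0b01110111; 0b01110111 ⊕ 0b11111000 = 0b10001111.

P[1] = 0b10001010, P[2] = 0b01010100, P[3] = 0b10001111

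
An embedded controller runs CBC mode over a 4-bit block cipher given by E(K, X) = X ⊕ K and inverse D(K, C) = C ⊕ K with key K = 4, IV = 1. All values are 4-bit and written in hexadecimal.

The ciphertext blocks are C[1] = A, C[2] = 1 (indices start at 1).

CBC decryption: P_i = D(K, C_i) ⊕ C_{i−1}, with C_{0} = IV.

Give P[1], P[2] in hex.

P[1] = F, P[2] = F

P[1]: D(K, A) = E; E ⊕ 1 = F.
P[2]: D(K, 1) = 5; 5 ⊕ A = F.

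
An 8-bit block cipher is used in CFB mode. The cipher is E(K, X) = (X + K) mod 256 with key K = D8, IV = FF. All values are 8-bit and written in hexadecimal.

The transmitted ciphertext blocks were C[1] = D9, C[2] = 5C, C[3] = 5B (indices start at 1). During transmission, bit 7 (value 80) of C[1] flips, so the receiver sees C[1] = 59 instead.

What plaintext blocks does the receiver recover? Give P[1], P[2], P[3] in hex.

CFB decryption: P_i = C_i ⊕ E(K, C_{i−1}), with C_{0} = IV.
Only C[1] changed, to 59. In CFB, a change in C_i flips the same bit in P_i and garbles P_{i+1}. Decrypting the received ciphertext:
P[1]: E(K, FF) = D7; 59 ⊕ D7 = 8E.
P[2]: E(K, 59) = 31; 5C ⊕ 31 = 6D.
P[3]: E(K, 5C) = 34; 5B ⊕ 34 = 6F.
Blocks that differ from the original plaintext: P[1], P[2].

P[1] = 8E, P[2] = 6D, P[3] = 6F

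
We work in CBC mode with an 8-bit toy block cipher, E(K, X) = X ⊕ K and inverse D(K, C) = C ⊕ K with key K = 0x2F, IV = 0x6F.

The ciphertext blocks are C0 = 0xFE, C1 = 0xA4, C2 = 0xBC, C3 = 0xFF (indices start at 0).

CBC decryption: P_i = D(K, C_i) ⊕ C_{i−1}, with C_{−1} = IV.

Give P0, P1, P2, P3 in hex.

P0: D(K, 0xFE) = 0xD1; 0xD1 ⊕ 0x6F = 0xBE.
P1: D(K, 0xA4) = 0x8B; 0x8B ⊕ 0xFE = 0x75.
P2: D(K, 0xBC) = 0x93; 0x93 ⊕ 0xA4 = 0x37.
P3: D(K, 0xFF) = 0xD0; 0xD0 ⊕ 0xBC = 0x6C.

P0 = 0xBE, P1 = 0x75, P2 = 0x37, P3 = 0x6C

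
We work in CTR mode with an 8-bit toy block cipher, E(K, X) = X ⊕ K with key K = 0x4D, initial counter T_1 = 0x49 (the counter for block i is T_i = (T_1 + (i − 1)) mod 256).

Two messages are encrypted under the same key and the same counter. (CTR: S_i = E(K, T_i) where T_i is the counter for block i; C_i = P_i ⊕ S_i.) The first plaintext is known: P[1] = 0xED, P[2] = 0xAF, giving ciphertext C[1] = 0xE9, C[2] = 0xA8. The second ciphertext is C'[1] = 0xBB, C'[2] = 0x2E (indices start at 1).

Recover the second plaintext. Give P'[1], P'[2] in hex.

P'[1] = 0xBF, P'[2] = 0x29

In CTR with a reused counter, both messages share the same keystream S_i, so C_i ⊕ C'_i = P_i ⊕ P'_i and thus P'_i = P_i ⊕ C_i ⊕ C'_i.
P'[1]: 0xED ⊕ 0xE9 ⊕ 0xBB = 0xBF.
P'[2]: 0xAF ⊕ 0xA8 ⊕ 0x2E = 0x29.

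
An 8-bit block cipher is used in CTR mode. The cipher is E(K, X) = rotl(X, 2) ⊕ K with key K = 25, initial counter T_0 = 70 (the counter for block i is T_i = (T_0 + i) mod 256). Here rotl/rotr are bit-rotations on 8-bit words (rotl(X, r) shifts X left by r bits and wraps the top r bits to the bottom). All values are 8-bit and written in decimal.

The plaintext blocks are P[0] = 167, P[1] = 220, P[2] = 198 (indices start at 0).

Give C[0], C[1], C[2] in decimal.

CTR encryption: S_i = E(K, T_i) where T_i is the counter for block i; C_i = P_i ⊕ S_i.
C[0]: T = 70, S = E(K, T) = 0; 167 ⊕ 0 = 167.
C[1]: T = 71, S = E(K, T) = 4; 220 ⊕ 4 = 216.
C[2]: T = 72, S = E(K, T) = 56; 198 ⊕ 56 = 254.

C[0] = 167, C[1] = 216, C[2] = 254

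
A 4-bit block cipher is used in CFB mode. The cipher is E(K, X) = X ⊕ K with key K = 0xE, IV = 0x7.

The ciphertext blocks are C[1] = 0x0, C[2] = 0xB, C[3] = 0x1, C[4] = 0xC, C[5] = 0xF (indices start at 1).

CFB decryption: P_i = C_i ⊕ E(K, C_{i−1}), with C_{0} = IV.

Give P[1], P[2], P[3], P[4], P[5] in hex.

P[1]: E(K, 0x7) = 0x9; 0x0 ⊕ 0x9 = 0x9.
P[2]: E(K, 0x0) = 0xE; 0xB ⊕ 0xE = 0x5.
P[3]: E(K, 0xB) = 0x5; 0x1 ⊕ 0x5 = 0x4.
P[4]: E(K, 0x1) = 0xF; 0xC ⊕ 0xF = 0x3.
P[5]: E(K, 0xC) = 0x2; 0xF ⊕ 0x2 = 0xD.

P[1] = 0x9, P[2] = 0x5, P[3] = 0x4, P[4] = 0x3, P[5] = 0xD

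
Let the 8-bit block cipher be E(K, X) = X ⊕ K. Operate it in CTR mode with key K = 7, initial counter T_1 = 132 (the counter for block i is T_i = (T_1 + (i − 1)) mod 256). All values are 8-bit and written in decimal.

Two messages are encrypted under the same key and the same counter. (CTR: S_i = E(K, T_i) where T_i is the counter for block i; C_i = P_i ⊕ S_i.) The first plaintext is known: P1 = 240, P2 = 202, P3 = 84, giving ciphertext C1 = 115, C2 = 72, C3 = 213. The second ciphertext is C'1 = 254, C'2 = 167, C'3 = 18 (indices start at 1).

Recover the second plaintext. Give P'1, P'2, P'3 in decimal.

P'1 = 125, P'2 = 37, P'3 = 147

In CTR with a reused counter, both messages share the same keystream S_i, so C_i ⊕ C'_i = P_i ⊕ P'_i and thus P'_i = P_i ⊕ C_i ⊕ C'_i.
P'1: 240 ⊕ 115 ⊕ 254 = 125.
P'2: 202 ⊕ 72 ⊕ 167 = 37.
P'3: 84 ⊕ 213 ⊕ 18 = 147.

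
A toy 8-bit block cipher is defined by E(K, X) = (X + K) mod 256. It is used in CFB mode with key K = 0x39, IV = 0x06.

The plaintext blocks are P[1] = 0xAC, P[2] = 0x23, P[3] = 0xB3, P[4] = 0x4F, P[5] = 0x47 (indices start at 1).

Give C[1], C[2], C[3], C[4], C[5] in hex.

CFB encryption: C_i = P_i ⊕ E(K, C_{i−1}), with C_{0} = IV.
C[1]: E(K, 0x06) = 0x3F; 0xAC ⊕ 0x3F = 0x93.
C[2]: E(K, 0x93) = 0xCC; 0x23 ⊕ 0xCC = 0xEF.
C[3]: E(K, 0xEF) = 0x28; 0xB3 ⊕ 0x28 = 0x9B.
C[4]: E(K, 0x9B) = 0xD4; 0x4F ⊕ 0xD4 = 0x9B.
C[5]: E(K, 0x9B) = 0xD4; 0x47 ⊕ 0xD4 = 0x93.

C[1] = 0x93, C[2] = 0xEF, C[3] = 0x9B, C[4] = 0x9B, C[5] = 0x93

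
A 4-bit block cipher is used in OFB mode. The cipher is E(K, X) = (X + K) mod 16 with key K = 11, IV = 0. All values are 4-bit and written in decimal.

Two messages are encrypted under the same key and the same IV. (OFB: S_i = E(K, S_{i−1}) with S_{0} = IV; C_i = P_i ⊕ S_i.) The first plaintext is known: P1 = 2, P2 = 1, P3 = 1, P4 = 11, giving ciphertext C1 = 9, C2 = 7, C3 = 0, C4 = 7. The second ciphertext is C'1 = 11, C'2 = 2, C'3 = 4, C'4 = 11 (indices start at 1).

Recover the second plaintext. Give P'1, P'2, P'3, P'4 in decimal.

P'1 = 0, P'2 = 4, P'3 = 5, P'4 = 7

In OFB with a reused IV, both messages share the same keystream S_i, so C_i ⊕ C'_i = P_i ⊕ P'_i and thus P'_i = P_i ⊕ C_i ⊕ C'_i.
P'1: 2 ⊕ 9 ⊕ 11 = 0.
P'2: 1 ⊕ 7 ⊕ 2 = 4.
P'3: 1 ⊕ 0 ⊕ 4 = 5.
P'4: 11 ⊕ 7 ⊕ 11 = 7.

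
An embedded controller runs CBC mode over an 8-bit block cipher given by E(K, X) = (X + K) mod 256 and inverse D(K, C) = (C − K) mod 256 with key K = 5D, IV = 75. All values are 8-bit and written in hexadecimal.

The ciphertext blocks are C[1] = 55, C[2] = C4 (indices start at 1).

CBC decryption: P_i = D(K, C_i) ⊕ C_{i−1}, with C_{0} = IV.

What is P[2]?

P[2] = 32

P[2]: D(K, C4) = 67; 67 ⊕ 55 = 32.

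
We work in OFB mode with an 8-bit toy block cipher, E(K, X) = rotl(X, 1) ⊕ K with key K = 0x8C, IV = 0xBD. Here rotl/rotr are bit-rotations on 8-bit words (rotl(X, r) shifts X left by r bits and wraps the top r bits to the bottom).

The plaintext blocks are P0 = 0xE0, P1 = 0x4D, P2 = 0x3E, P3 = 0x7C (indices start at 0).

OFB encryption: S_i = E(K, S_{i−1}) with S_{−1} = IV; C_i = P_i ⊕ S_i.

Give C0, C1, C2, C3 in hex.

C0 = 0x17, C1 = 0x2E, C2 = 0x74, C3 = 0x64

C0: S = E(K, 0xBD) = 0xF7; 0xE0 ⊕ 0xF7 = 0x17.
C1: S = E(K, 0xF7) = 0x63; 0x4D ⊕ 0x63 = 0x2E.
C2: S = E(K, 0x63) = 0x4A; 0x3E ⊕ 0x4A = 0x74.
C3: S = E(K, 0x4A) = 0x18; 0x7C ⊕ 0x18 = 0x64.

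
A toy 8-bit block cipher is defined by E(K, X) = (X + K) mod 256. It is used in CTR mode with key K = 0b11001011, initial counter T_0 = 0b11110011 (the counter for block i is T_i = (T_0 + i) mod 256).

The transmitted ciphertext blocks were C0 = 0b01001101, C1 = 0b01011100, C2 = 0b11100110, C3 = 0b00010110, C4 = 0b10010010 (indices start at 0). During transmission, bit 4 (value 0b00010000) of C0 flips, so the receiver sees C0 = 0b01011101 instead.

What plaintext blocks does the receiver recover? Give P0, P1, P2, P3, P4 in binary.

CTR decryption: S_i = E(K, T_i) where T_i is the counter for block i; P_i = C_i ⊕ S_i.
Only C0 changed, to 0b01011101. In CTR, a change in C_i flips the same bit in P_i only; the keystream is unaffected. Decrypting the received ciphertext:
P0: T = 0b11110011, S = E(K, T) = 0b10111110; 0b01011101 ⊕ 0b10111110 = 0b11100011.
P1: T = 0b11110100, S = E(K, T) = 0b10111111; 0b01011100 ⊕ 0b10111111 = 0b11100011.
P2: T = 0b11110101, S = E(K, T) = 0b11000000; 0b11100110 ⊕ 0b11000000 = 0b00100110.
P3: T = 0b11110110, S = E(K, T) = 0b11000001; 0b00010110 ⊕ 0b11000001 = 0b11010111.
P4: T = 0b11110111, S = E(K, T) = 0b11000010; 0b10010010 ⊕ 0b11000010 = 0b01010000.
Blocks that differ from the original plaintext: P0.

P0 = 0b11100011, P1 = 0b11100011, P2 = 0b00100110, P3 = 0b11010111, P4 = 0b01010000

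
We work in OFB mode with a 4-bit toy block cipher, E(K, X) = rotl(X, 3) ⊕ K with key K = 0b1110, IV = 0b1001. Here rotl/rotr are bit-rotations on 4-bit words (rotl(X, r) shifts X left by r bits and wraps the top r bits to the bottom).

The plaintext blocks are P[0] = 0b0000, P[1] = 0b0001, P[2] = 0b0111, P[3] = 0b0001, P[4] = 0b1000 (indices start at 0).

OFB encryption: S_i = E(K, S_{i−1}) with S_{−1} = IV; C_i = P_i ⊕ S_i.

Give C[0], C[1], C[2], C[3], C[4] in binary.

C[0]: S = E(K, 0b1001) = 0b0010; 0b0000 ⊕ 0b0010 = 0b0010.
C[1]: S = E(K, 0b0010) = 0b1111; 0b0001 ⊕ 0b1111 = 0b1110.
C[2]: S = E(K, 0b1111) = 0b0001; 0b0111 ⊕ 0b0001 = 0b0110.
C[3]: S = E(K, 0b0001) = 0b0110; 0b0001 ⊕ 0b0110 = 0b0111.
C[4]: S = E(K, 0b0110) = 0b1101; 0b1000 ⊕ 0b1101 = 0b0101.

C[0] = 0b0010, C[1] = 0b1110, C[2] = 0b0110, C[3] = 0b0111, C[4] = 0b0101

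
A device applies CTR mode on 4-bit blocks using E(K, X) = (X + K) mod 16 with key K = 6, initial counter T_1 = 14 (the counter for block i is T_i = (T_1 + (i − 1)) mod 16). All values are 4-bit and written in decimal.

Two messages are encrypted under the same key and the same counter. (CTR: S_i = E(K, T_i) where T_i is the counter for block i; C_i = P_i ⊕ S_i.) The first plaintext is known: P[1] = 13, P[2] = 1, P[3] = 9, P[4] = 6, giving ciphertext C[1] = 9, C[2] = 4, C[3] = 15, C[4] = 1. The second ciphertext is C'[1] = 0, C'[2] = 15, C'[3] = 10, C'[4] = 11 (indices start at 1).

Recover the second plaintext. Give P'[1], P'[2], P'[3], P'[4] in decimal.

In CTR with a reused counter, both messages share the same keystream S_i, so C_i ⊕ C'_i = P_i ⊕ P'_i and thus P'_i = P_i ⊕ C_i ⊕ C'_i.
P'[1]: 13 ⊕ 9 ⊕ 0 = 4.
P'[2]: 1 ⊕ 4 ⊕ 15 = 10.
P'[3]: 9 ⊕ 15 ⊕ 10 = 12.
P'[4]: 6 ⊕ 1 ⊕ 11 = 12.

P'[1] = 4, P'[2] = 10, P'[3] = 12, P'[4] = 12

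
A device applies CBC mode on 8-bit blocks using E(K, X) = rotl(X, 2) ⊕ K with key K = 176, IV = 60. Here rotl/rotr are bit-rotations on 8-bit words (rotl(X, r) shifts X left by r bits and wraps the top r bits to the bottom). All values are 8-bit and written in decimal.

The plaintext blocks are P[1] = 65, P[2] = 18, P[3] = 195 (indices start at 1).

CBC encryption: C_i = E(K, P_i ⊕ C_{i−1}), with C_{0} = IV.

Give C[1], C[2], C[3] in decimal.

C[1]: P[1] ⊕ 60 = 125; E(K, 125) = 69.
C[2]: P[2] ⊕ 69 = 87; E(K, 87) = 237.
C[3]: P[3] ⊕ 237 = 46; E(K, 46) = 8.

C[1] = 69, C[2] = 237, C[3] = 8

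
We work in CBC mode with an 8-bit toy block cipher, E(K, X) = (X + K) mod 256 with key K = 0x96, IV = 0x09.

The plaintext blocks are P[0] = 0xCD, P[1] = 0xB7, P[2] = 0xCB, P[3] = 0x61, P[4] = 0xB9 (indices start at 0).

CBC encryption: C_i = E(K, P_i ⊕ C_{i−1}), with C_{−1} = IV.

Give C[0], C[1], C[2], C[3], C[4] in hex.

C[0] = 0x5A, C[1] = 0x83, C[2] = 0xDE, C[3] = 0x55, C[4] = 0x82

C[0]: P[0] ⊕ 0x09 = 0xC4; E(K, 0xC4) = 0x5A.
C[1]: P[1] ⊕ 0x5A = 0xED; E(K, 0xED) = 0x83.
C[2]: P[2] ⊕ 0x83 = 0x48; E(K, 0x48) = 0xDE.
C[3]: P[3] ⊕ 0xDE = 0xBF; E(K, 0xBF) = 0x55.
C[4]: P[4] ⊕ 0x55 = 0xEC; E(K, 0xEC) = 0x82.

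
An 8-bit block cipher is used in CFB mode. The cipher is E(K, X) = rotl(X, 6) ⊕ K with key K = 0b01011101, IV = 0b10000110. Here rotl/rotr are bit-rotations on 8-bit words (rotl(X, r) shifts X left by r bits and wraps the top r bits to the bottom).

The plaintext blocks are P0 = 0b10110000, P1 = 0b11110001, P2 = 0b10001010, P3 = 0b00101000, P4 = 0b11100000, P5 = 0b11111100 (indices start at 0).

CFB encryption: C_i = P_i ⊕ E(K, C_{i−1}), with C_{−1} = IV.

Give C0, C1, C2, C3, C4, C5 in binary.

C0: E(K, 0b10000110) = 0b11111100; 0b10110000 ⊕ 0b11111100 = 0b01001100.
C1: E(K, 0b01001100) = 0b01001110; 0b11110001 ⊕ 0b01001110 = 0b10111111.
C2: E(K, 0b10111111) = 0b10110010; 0b10001010 ⊕ 0b10110010 = 0b00111000.
C3: E(K, 0b00111000) = 0b01010011; 0b00101000 ⊕ 0b01010011 = 0b01111011.
C4: E(K, 0b01111011) = 0b10000011; 0b11100000 ⊕ 0b10000011 = 0b01100011.
C5: E(K, 0b01100011) = 0b10000101; 0b11111100 ⊕ 0b10000101 = 0b01111001.

C0 = 0b01001100, C1 = 0b10111111, C2 = 0b00111000, C3 = 0b01111011, C4 = 0b01100011, C5 = 0b01111001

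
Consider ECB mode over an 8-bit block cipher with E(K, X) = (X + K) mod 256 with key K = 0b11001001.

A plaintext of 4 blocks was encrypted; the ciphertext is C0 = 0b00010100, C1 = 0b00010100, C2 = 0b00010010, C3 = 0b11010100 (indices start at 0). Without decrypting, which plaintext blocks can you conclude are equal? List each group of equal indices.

ECB encrypts each block independently with the same key, so equal ciphertext blocks imply equal plaintext blocks.
C0 = C1 = 0b00010100, so P0 = P1.

P0 = P1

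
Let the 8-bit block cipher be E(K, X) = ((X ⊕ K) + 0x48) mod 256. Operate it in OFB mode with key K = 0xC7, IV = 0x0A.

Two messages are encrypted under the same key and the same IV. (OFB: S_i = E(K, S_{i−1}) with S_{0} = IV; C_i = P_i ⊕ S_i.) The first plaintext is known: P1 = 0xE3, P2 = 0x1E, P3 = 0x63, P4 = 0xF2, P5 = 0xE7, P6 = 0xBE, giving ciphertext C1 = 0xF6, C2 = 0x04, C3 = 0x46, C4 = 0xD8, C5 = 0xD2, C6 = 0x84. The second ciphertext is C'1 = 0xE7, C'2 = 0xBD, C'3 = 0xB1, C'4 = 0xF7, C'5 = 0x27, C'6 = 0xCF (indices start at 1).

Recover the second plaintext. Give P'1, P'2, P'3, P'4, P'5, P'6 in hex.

In OFB with a reused IV, both messages share the same keystream S_i, so C_i ⊕ C'_i = P_i ⊕ P'_i and thus P'_i = P_i ⊕ C_i ⊕ C'_i.
P'1: 0xE3 ⊕ 0xF6 ⊕ 0xE7 = 0xF2.
P'2: 0x1E ⊕ 0x04 ⊕ 0xBD = 0xA7.
P'3: 0x63 ⊕ 0x46 ⊕ 0xB1 = 0x94.
P'4: 0xF2 ⊕ 0xD8 ⊕ 0xF7 = 0xDD.
P'5: 0xE7 ⊕ 0xD2 ⊕ 0x27 = 0x12.
P'6: 0xBE ⊕ 0x84 ⊕ 0xCF = 0xF5.

P'1 = 0xF2, P'2 = 0xA7, P'3 = 0x94, P'4 = 0xDD, P'5 = 0x12, P'6 = 0xF5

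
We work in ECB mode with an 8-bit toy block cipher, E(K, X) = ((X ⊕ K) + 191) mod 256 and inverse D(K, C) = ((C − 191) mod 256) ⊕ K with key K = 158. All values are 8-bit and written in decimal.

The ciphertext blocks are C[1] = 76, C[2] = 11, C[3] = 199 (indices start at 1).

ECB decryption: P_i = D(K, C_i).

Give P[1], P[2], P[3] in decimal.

P[1] = 19, P[2] = 210, P[3] = 150

P[1]: D(K, 76) = 19.
P[2]: D(K, 11) = 210.
P[3]: D(K, 199) = 150.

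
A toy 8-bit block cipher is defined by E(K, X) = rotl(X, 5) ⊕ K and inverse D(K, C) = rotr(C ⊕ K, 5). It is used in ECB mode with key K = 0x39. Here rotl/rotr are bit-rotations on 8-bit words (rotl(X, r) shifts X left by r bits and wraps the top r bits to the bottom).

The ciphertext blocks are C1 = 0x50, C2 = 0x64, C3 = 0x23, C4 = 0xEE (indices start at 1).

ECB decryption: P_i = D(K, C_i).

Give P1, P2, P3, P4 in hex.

P1 = 0x4B, P2 = 0xEA, P3 = 0xD0, P4 = 0xBE

P1: D(K, 0x50) = 0x4B.
P2: D(K, 0x64) = 0xEA.
P3: D(K, 0x23) = 0xD0.
P4: D(K, 0xEE) = 0xBE.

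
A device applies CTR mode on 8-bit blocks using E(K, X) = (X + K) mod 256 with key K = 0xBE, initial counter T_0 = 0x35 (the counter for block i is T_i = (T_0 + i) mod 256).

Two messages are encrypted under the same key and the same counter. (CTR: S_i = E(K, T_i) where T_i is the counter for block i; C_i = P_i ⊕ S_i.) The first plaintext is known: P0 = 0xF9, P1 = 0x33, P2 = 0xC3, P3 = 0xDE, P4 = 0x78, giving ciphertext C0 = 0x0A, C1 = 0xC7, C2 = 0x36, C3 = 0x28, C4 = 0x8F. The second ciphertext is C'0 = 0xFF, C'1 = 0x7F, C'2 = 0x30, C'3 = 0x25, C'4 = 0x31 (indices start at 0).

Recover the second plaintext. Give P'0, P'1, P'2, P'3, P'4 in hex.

In CTR with a reused counter, both messages share the same keystream S_i, so C_i ⊕ C'_i = P_i ⊕ P'_i and thus P'_i = P_i ⊕ C_i ⊕ C'_i.
P'0: 0xF9 ⊕ 0x0A ⊕ 0xFF = 0x0C.
P'1: 0x33 ⊕ 0xC7 ⊕ 0x7F = 0x8B.
P'2: 0xC3 ⊕ 0x36 ⊕ 0x30 = 0xC5.
P'3: 0xDE ⊕ 0x28 ⊕ 0x25 = 0xD3.
P'4: 0x78 ⊕ 0x8F ⊕ 0x31 = 0xC6.

P'0 = 0x0C, P'1 = 0x8B, P'2 = 0xC5, P'3 = 0xD3, P'4 = 0xC6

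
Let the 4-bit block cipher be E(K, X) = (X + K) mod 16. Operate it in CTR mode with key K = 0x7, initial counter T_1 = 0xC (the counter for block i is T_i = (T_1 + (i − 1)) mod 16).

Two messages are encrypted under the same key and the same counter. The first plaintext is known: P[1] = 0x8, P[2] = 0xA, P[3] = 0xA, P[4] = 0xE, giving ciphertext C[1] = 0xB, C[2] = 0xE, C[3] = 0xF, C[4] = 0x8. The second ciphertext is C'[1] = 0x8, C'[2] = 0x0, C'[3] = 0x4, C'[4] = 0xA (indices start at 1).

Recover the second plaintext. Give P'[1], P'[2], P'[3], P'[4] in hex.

P'[1] = 0xB, P'[2] = 0x4, P'[3] = 0x1, P'[4] = 0xC

In CTR with a reused counter, both messages share the same keystream S_i, so C_i ⊕ C'_i = P_i ⊕ P'_i and thus P'_i = P_i ⊕ C_i ⊕ C'_i.
P'[1]: 0x8 ⊕ 0xB ⊕ 0x8 = 0xB.
P'[2]: 0xA ⊕ 0xE ⊕ 0x0 = 0x4.
P'[3]: 0xA ⊕ 0xF ⊕ 0x4 = 0x1.
P'[4]: 0xE ⊕ 0x8 ⊕ 0xA = 0xC.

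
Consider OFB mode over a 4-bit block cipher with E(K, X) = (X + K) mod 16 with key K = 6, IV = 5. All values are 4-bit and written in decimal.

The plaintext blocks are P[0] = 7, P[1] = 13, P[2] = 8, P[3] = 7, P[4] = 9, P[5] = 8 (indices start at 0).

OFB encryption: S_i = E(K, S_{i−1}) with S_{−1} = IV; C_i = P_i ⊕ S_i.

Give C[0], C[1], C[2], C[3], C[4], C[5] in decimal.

C[0] = 12, C[1] = 12, C[2] = 15, C[3] = 10, C[4] = 10, C[5] = 1

C[0]: S = E(K, 5) = 11; 7 ⊕ 11 = 12.
C[1]: S = E(K, 11) = 1; 13 ⊕ 1 = 12.
C[2]: S = E(K, 1) = 7; 8 ⊕ 7 = 15.
C[3]: S = E(K, 7) = 13; 7 ⊕ 13 = 10.
C[4]: S = E(K, 13) = 3; 9 ⊕ 3 = 10.
C[5]: S = E(K, 3) = 9; 8 ⊕ 9 = 1.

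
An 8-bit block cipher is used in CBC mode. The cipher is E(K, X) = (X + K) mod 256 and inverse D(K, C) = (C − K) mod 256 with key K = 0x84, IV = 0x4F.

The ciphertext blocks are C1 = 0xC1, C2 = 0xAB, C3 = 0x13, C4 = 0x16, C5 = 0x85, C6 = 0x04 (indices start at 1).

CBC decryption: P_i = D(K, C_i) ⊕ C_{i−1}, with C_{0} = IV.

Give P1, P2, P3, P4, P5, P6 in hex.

P1: D(K, 0xC1) = 0x3D; 0x3D ⊕ 0x4F = 0x72.
P2: D(K, 0xAB) = 0x27; 0x27 ⊕ 0xC1 = 0xE6.
P3: D(K, 0x13) = 0x8F; 0x8F ⊕ 0xAB = 0x24.
P4: D(K, 0x16) = 0x92; 0x92 ⊕ 0x13 = 0x81.
P5: D(K, 0x85) = 0x01; 0x01 ⊕ 0x16 = 0x17.
P6: D(K, 0x04) = 0x80; 0x80 ⊕ 0x85 = 0x05.

P1 = 0x72, P2 = 0xE6, P3 = 0x24, P4 = 0x81, P5 = 0x17, P6 = 0x05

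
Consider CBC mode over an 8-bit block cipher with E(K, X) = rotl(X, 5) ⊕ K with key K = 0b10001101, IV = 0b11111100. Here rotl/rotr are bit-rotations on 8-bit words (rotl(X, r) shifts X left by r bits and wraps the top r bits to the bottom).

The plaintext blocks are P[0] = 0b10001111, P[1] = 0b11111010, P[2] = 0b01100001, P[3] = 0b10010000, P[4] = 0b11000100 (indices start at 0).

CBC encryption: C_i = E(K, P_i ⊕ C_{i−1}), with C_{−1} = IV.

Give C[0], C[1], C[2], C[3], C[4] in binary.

C[0] = 0b11100011, C[1] = 0b10101110, C[2] = 0b01110100, C[3] = 0b00010001, C[4] = 0b00110111

C[0]: P[0] ⊕ 0b11111100 = 0b01110011; E(K, 0b01110011) = 0b11100011.
C[1]: P[1] ⊕ 0b11100011 = 0b00011001; E(K, 0b00011001) = 0b10101110.
C[2]: P[2] ⊕ 0b10101110 = 0b11001111; E(K, 0b11001111) = 0b01110100.
C[3]: P[3] ⊕ 0b01110100 = 0b11100100; E(K, 0b11100100) = 0b00010001.
C[4]: P[4] ⊕ 0b00010001 = 0b11010101; E(K, 0b11010101) = 0b00110111.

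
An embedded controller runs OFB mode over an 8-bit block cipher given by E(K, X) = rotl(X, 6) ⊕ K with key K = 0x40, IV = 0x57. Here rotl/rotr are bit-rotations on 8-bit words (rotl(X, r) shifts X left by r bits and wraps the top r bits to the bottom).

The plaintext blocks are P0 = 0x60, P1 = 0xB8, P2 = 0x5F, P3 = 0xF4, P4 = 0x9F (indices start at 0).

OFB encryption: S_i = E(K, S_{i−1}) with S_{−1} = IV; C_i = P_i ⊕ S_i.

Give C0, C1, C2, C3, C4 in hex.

C0: S = E(K, 0x57) = 0x95; 0x60 ⊕ 0x95 = 0xF5.
C1: S = E(K, 0x95) = 0x25; 0xB8 ⊕ 0x25 = 0x9D.
C2: S = E(K, 0x25) = 0x09; 0x5F ⊕ 0x09 = 0x56.
C3: S = E(K, 0x09) = 0x02; 0xF4 ⊕ 0x02 = 0xF6.
C4: S = E(K, 0x02) = 0xC0; 0x9F ⊕ 0xC0 = 0x5F.

C0 = 0xF5, C1 = 0x9D, C2 = 0x56, C3 = 0xF6, C4 = 0x5F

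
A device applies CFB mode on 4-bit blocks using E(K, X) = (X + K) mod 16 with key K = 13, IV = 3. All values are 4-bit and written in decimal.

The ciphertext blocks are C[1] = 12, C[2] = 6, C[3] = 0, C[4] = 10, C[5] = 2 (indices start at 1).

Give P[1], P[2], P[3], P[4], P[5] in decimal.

CFB decryption: P_i = C_i ⊕ E(K, C_{i−1}), with C_{0} = IV.
P[1]: E(K, 3) = 0; 12 ⊕ 0 = 12.
P[2]: E(K, 12) = 9; 6 ⊕ 9 = 15.
P[3]: E(K, 6) = 3; 0 ⊕ 3 = 3.
P[4]: E(K, 0) = 13; 10 ⊕ 13 = 7.
P[5]: E(K, 10) = 7; 2 ⊕ 7 = 5.

P[1] = 12, P[2] = 15, P[3] = 3, P[4] = 7, P[5] = 5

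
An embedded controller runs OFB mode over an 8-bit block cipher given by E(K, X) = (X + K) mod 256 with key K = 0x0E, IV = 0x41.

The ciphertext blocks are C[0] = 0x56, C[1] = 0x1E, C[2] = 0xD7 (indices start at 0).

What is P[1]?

OFB decryption: S_i = E(K, S_{i−1}) with S_{−1} = IV; P_i = C_i ⊕ S_i.
P[0]: S = E(K, 0x41) = 0x4F; 0x56 ⊕ 0x4F = 0x19.
P[1]: S = E(K, 0x4F) = 0x5D; 0x1E ⊕ 0x5D = 0x43.

P[1] = 0x43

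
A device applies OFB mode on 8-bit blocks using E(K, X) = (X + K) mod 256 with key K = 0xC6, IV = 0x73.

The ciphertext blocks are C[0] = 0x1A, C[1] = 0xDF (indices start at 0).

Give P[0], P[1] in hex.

P[0] = 0x23, P[1] = 0x20

OFB decryption: S_i = E(K, S_{i−1}) with S_{−1} = IV; P_i = C_i ⊕ S_i.
P[0]: S = E(K, 0x73) = 0x39; 0x1A ⊕ 0x39 = 0x23.
P[1]: S = E(K, 0x39) = 0xFF; 0xDF ⊕ 0xFF = 0x20.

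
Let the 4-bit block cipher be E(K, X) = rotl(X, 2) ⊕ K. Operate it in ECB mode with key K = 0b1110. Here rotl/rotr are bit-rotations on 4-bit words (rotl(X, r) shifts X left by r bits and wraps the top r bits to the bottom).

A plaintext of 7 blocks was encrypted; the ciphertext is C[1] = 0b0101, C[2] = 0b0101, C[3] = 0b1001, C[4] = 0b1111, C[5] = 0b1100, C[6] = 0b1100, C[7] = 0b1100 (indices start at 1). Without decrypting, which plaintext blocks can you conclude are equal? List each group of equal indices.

ECB encrypts each block independently with the same key, so equal ciphertext blocks imply equal plaintext blocks.
C[1] = C[2] = 0b0101, so P[1] = P[2].
C[5] = C[6] = C[7] = 0b1100, so P[5] = P[6] = P[7].

P[1] = P[2]; P[5] = P[6] = P[7]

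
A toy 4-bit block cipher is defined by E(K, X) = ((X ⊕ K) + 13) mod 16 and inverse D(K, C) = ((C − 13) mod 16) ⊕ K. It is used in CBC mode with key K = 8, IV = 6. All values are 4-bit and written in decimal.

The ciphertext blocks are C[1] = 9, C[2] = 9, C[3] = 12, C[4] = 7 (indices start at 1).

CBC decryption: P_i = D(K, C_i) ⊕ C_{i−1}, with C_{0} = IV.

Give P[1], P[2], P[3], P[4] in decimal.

P[1] = 2, P[2] = 13, P[3] = 14, P[4] = 14

P[1]: D(K, 9) = 4; 4 ⊕ 6 = 2.
P[2]: D(K, 9) = 4; 4 ⊕ 9 = 13.
P[3]: D(K, 12) = 7; 7 ⊕ 9 = 14.
P[4]: D(K, 7) = 2; 2 ⊕ 12 = 14.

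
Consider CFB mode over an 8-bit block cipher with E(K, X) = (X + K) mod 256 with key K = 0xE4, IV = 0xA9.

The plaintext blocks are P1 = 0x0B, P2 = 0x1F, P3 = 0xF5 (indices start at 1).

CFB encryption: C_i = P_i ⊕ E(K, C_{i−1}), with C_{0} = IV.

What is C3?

C3 = 0xAC

C1: E(K, 0xA9) = 0x8D; 0x0B ⊕ 0x8D = 0x86.
C2: E(K, 0x86) = 0x6A; 0x1F ⊕ 0x6A = 0x75.
C3: E(K, 0x75) = 0x59; 0xF5 ⊕ 0x59 = 0xAC.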